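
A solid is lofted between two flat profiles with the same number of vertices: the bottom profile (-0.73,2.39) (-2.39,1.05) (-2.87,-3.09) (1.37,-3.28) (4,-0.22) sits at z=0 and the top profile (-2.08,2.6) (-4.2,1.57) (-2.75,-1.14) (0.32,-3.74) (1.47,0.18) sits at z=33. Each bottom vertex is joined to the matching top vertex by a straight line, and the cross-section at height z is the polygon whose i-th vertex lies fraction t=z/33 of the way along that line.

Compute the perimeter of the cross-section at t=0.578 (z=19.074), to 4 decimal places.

Cross-section at t=0.578: each vertex is (1-t)·p0[i] + t·p1[i].
  v1: (1-0.578)·(-0.73,2.39) + 0.578·(-2.08,2.6) = (-1.5103,2.5114)
  v2: (1-0.578)·(-2.39,1.05) + 0.578·(-4.2,1.57) = (-3.4362,1.3506)
  v3: (1-0.578)·(-2.87,-3.09) + 0.578·(-2.75,-1.14) = (-2.8006,-1.9629)
  v4: (1-0.578)·(1.37,-3.28) + 0.578·(0.32,-3.74) = (0.7631,-3.5459)
  v5: (1-0.578)·(4,-0.22) + 0.578·(1.47,0.18) = (2.5377,0.0112)
Perimeter = Σ |v_{i+1} − v_i|:
  edge 1→2: √(-1.9259² + -1.1608²) = 2.2487 (running 2.2487)
  edge 2→3: √(0.6355² + -3.3135²) = 3.3739 (running 5.6225)
  edge 3→4: √(3.5637² + -1.5830²) = 3.8995 (running 9.5220)
  edge 4→5: √(1.7746² + 3.5571²) = 3.9752 (running 13.4972)
  edge 5→1: √(-4.0480² + 2.5002²) = 4.7578 (running 18.2550)
Perimeter = 18.2550

Perimeter at t=0.578: 18.2550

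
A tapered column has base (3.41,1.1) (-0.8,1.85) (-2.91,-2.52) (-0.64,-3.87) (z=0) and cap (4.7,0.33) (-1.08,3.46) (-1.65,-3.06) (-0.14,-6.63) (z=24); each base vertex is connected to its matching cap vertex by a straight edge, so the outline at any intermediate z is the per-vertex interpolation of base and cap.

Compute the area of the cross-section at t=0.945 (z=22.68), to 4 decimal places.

Cross-section at t=0.945: each vertex is (1-t)·p0[i] + t·p1[i].
  v1: (1-0.945)·(3.41,1.1) + 0.945·(4.7,0.33) = (4.6290,0.3724)
  v2: (1-0.945)·(-0.8,1.85) + 0.945·(-1.08,3.46) = (-1.0646,3.3714)
  v3: (1-0.945)·(-2.91,-2.52) + 0.945·(-1.65,-3.06) = (-1.7193,-3.0303)
  v4: (1-0.945)·(-0.64,-3.87) + 0.945·(-0.14,-6.63) = (-0.1675,-6.4782)
Shoelace sum Σ(x_i·y_{i+1} − x_{i+1}·y_i):
  i=1: 4.6290·3.3714 − -1.0646·0.3724 = +16.0030 (running +16.0030)
  i=2: -1.0646·-3.0303 − -1.7193·3.3714 = +9.0226 (running +25.0256)
  i=3: -1.7193·-6.4782 − -0.1675·-3.0303 = +10.6304 (running +35.6560)
  i=4: -0.1675·0.3724 − 4.6290·-6.4782 = +29.9255 (running +65.5815)
Area = |Σ|/2 = |65.5815|/2 = 32.7908

Area at t=0.945: 32.7908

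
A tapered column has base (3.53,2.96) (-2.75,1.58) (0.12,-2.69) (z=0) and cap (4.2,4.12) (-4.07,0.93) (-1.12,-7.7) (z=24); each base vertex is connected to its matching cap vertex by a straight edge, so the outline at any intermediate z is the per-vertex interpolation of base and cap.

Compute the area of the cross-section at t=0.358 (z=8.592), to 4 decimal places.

Area at t=0.358: 23.3252

Cross-section at t=0.358: each vertex is (1-t)·p0[i] + t·p1[i].
  v1: (1-0.358)·(3.53,2.96) + 0.358·(4.2,4.12) = (3.7699,3.3753)
  v2: (1-0.358)·(-2.75,1.58) + 0.358·(-4.07,0.93) = (-3.2226,1.3473)
  v3: (1-0.358)·(0.12,-2.69) + 0.358·(-1.12,-7.7) = (-0.3239,-4.4836)
Shoelace sum Σ(x_i·y_{i+1} − x_{i+1}·y_i):
  i=1: 3.7699·1.3473 − -3.2226·3.3753 = +15.9562 (running +15.9562)
  i=2: -3.2226·-4.4836 − -0.3239·1.3473 = +14.8850 (running +30.8412)
  i=3: -0.3239·3.3753 − 3.7699·-4.4836 = +15.8091 (running +46.6503)
Area = |Σ|/2 = |46.6503|/2 = 23.3252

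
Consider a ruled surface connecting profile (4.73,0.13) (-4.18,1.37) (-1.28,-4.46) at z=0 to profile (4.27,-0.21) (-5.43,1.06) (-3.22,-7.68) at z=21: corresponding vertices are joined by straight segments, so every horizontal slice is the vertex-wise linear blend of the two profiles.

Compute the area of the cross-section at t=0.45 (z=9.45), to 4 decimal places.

Area at t=0.45: 31.4525

Cross-section at t=0.45: each vertex is (1-t)·p0[i] + t·p1[i].
  v1: (1-0.45)·(4.73,0.13) + 0.45·(4.27,-0.21) = (4.5230,-0.0230)
  v2: (1-0.45)·(-4.18,1.37) + 0.45·(-5.43,1.06) = (-4.7425,1.2305)
  v3: (1-0.45)·(-1.28,-4.46) + 0.45·(-3.22,-7.68) = (-2.1530,-5.9090)
Shoelace sum Σ(x_i·y_{i+1} − x_{i+1}·y_i):
  i=1: 4.5230·1.2305 − -4.7425·-0.0230 = +5.4565 (running +5.4565)
  i=2: -4.7425·-5.9090 − -2.1530·1.2305 = +30.6727 (running +36.1292)
  i=3: -2.1530·-0.0230 − 4.5230·-5.9090 = +26.7759 (running +62.9051)
Area = |Σ|/2 = |62.9051|/2 = 31.4525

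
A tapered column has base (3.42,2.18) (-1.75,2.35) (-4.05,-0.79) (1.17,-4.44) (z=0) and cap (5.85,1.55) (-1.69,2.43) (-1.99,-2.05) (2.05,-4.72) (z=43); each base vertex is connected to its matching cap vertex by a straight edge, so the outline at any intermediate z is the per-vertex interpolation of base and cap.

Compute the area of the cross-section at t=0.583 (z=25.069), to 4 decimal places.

Area at t=0.583: 32.5697

Cross-section at t=0.583: each vertex is (1-t)·p0[i] + t·p1[i].
  v1: (1-0.583)·(3.42,2.18) + 0.583·(5.85,1.55) = (4.8367,1.8127)
  v2: (1-0.583)·(-1.75,2.35) + 0.583·(-1.69,2.43) = (-1.7150,2.3966)
  v3: (1-0.583)·(-4.05,-0.79) + 0.583·(-1.99,-2.05) = (-2.8490,-1.5246)
  v4: (1-0.583)·(1.17,-4.44) + 0.583·(2.05,-4.72) = (1.6830,-4.6032)
Shoelace sum Σ(x_i·y_{i+1} − x_{i+1}·y_i):
  i=1: 4.8367·2.3966 − -1.7150·1.8127 = +14.7006 (running +14.7006)
  i=2: -1.7150·-1.5246 − -2.8490·2.3966 = +9.4428 (running +24.1434)
  i=3: -2.8490·-4.6032 − 1.6830·-1.5246 = +15.6807 (running +39.8241)
  i=4: 1.6830·1.8127 − 4.8367·-4.6032 = +25.3153 (running +65.1394)
Area = |Σ|/2 = |65.1394|/2 = 32.5697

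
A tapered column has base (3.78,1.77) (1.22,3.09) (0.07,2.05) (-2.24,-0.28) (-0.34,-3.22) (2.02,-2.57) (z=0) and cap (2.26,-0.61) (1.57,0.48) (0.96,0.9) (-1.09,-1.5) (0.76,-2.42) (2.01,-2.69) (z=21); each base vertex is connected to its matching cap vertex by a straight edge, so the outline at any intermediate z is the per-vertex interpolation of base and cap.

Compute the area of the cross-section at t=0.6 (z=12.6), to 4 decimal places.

Area at t=0.6: 11.9563

Cross-section at t=0.6: each vertex is (1-t)·p0[i] + t·p1[i].
  v1: (1-0.6)·(3.78,1.77) + 0.6·(2.26,-0.61) = (2.8680,0.3420)
  v2: (1-0.6)·(1.22,3.09) + 0.6·(1.57,0.48) = (1.4300,1.5240)
  v3: (1-0.6)·(0.07,2.05) + 0.6·(0.96,0.9) = (0.6040,1.3600)
  v4: (1-0.6)·(-2.24,-0.28) + 0.6·(-1.09,-1.5) = (-1.5500,-1.0120)
  v5: (1-0.6)·(-0.34,-3.22) + 0.6·(0.76,-2.42) = (0.3200,-2.7400)
  v6: (1-0.6)·(2.02,-2.57) + 0.6·(2.01,-2.69) = (2.0140,-2.6420)
Shoelace sum Σ(x_i·y_{i+1} − x_{i+1}·y_i):
  i=1: 2.8680·1.5240 − 1.4300·0.3420 = +3.8818 (running +3.8818)
  i=2: 1.4300·1.3600 − 0.6040·1.5240 = +1.0243 (running +4.9061)
  i=3: 0.6040·-1.0120 − -1.5500·1.3600 = +1.4968 (running +6.4028)
  i=4: -1.5500·-2.7400 − 0.3200·-1.0120 = +4.5708 (running +10.9737)
  i=5: 0.3200·-2.6420 − 2.0140·-2.7400 = +4.6729 (running +15.6466)
  i=6: 2.0140·0.3420 − 2.8680·-2.6420 = +8.2660 (running +23.9126)
Area = |Σ|/2 = |23.9126|/2 = 11.9563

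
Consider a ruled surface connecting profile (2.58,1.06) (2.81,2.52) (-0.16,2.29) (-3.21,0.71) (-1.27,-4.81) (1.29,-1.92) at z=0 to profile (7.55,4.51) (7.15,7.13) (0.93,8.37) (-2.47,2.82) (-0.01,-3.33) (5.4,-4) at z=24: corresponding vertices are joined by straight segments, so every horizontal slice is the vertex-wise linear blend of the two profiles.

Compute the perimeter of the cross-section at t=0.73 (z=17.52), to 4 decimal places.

Cross-section at t=0.73: each vertex is (1-t)·p0[i] + t·p1[i].
  v1: (1-0.73)·(2.58,1.06) + 0.73·(7.55,4.51) = (6.2081,3.5785)
  v2: (1-0.73)·(2.81,2.52) + 0.73·(7.15,7.13) = (5.9782,5.8853)
  v3: (1-0.73)·(-0.16,2.29) + 0.73·(0.93,8.37) = (0.6357,6.7284)
  v4: (1-0.73)·(-3.21,0.71) + 0.73·(-2.47,2.82) = (-2.6698,2.2503)
  v5: (1-0.73)·(-1.27,-4.81) + 0.73·(-0.01,-3.33) = (-0.3502,-3.7296)
  v6: (1-0.73)·(1.29,-1.92) + 0.73·(5.4,-4) = (4.2903,-3.4384)
Perimeter = Σ |v_{i+1} − v_i|:
  edge 1→2: √(-0.2299² + 2.3068²) = 2.3182 (running 2.3182)
  edge 2→3: √(-5.3425² + 0.8431²) = 5.4086 (running 7.7268)
  edge 3→4: √(-3.3055² + -4.4781²) = 5.5659 (running 13.2928)
  edge 4→5: √(2.3196² + -5.9799²) = 6.4140 (running 19.7068)
  edge 5→6: √(4.6405² + 0.2912²) = 4.6496 (running 24.3564)
  edge 6→1: √(1.9178² + 7.0169²) = 7.2743 (running 31.6307)
Perimeter = 31.6307

Perimeter at t=0.73: 31.6307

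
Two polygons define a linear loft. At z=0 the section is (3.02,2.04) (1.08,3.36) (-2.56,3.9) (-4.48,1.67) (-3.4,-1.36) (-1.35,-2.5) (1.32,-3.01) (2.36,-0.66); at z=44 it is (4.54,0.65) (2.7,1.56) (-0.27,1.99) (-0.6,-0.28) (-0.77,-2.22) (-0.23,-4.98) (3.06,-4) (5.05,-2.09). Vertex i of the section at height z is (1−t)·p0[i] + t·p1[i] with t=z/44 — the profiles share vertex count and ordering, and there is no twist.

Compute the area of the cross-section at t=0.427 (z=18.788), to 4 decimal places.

Area at t=0.427: 33.3844

Cross-section at t=0.427: each vertex is (1-t)·p0[i] + t·p1[i].
  v1: (1-0.427)·(3.02,2.04) + 0.427·(4.54,0.65) = (3.6690,1.4465)
  v2: (1-0.427)·(1.08,3.36) + 0.427·(2.7,1.56) = (1.7717,2.5914)
  v3: (1-0.427)·(-2.56,3.9) + 0.427·(-0.27,1.99) = (-1.5822,3.0844)
  v4: (1-0.427)·(-4.48,1.67) + 0.427·(-0.6,-0.28) = (-2.8232,0.8373)
  v5: (1-0.427)·(-3.4,-1.36) + 0.427·(-0.77,-2.22) = (-2.2770,-1.7272)
  v6: (1-0.427)·(-1.35,-2.5) + 0.427·(-0.23,-4.98) = (-0.8718,-3.5590)
  v7: (1-0.427)·(1.32,-3.01) + 0.427·(3.06,-4) = (2.0630,-3.4327)
  v8: (1-0.427)·(2.36,-0.66) + 0.427·(5.05,-2.09) = (3.5086,-1.2706)
Shoelace sum Σ(x_i·y_{i+1} − x_{i+1}·y_i):
  i=1: 3.6690·2.5914 − 1.7717·1.4465 = +6.9452 (running +6.9452)
  i=2: 1.7717·3.0844 − -1.5822·2.5914 = +9.5648 (running +16.5100)
  i=3: -1.5822·0.8373 − -2.8232·3.0844 = +7.3833 (running +23.8933)
  i=4: -2.8232·-1.7272 − -2.2770·0.8373 = +6.7830 (running +30.6763)
  i=5: -2.2770·-3.5590 − -0.8718·-1.7272 = +6.5980 (running +37.2743)
  i=6: -0.8718·-3.4327 − 2.0630·-3.5590 = +10.3346 (running +47.6089)
  i=7: 2.0630·-1.2706 − 3.5086·-3.4327 = +9.4229 (running +57.0318)
  i=8: 3.5086·1.4465 − 3.6690·-1.2706 = +9.7370 (running +66.7688)
Area = |Σ|/2 = |66.7688|/2 = 33.3844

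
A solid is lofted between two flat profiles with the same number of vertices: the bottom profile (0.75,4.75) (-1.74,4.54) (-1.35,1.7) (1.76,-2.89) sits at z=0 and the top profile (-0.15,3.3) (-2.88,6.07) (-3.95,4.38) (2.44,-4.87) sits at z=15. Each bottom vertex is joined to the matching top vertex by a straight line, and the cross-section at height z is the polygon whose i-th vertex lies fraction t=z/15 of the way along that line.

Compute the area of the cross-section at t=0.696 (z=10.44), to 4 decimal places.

Cross-section at t=0.696: each vertex is (1-t)·p0[i] + t·p1[i].
  v1: (1-0.696)·(0.75,4.75) + 0.696·(-0.15,3.3) = (0.1236,3.7408)
  v2: (1-0.696)·(-1.74,4.54) + 0.696·(-2.88,6.07) = (-2.5334,5.6049)
  v3: (1-0.696)·(-1.35,1.7) + 0.696·(-3.95,4.38) = (-3.1596,3.5653)
  v4: (1-0.696)·(1.76,-2.89) + 0.696·(2.44,-4.87) = (2.2333,-4.2681)
Shoelace sum Σ(x_i·y_{i+1} − x_{i+1}·y_i):
  i=1: 0.1236·5.6049 − -2.5334·3.7408 = +10.1699 (running +10.1699)
  i=2: -2.5334·3.5653 − -3.1596·5.6049 = +8.6768 (running +18.8466)
  i=3: -3.1596·-4.2681 − 2.2333·3.5653 = +5.5232 (running +24.3698)
  i=4: 2.2333·3.7408 − 0.1236·-4.2681 = +8.8818 (running +33.2516)
Area = |Σ|/2 = |33.2516|/2 = 16.6258

Area at t=0.696: 16.6258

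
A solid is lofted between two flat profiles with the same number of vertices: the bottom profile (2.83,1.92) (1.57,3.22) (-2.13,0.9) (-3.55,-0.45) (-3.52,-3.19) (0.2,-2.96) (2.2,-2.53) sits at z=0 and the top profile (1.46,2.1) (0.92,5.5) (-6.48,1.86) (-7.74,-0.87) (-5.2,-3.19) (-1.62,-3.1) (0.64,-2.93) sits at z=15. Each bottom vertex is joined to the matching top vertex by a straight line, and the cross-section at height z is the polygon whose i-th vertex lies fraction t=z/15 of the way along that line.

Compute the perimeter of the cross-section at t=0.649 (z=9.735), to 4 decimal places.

Perimeter at t=0.649: 25.9344

Cross-section at t=0.649: each vertex is (1-t)·p0[i] + t·p1[i].
  v1: (1-0.649)·(2.83,1.92) + 0.649·(1.46,2.1) = (1.9409,2.0368)
  v2: (1-0.649)·(1.57,3.22) + 0.649·(0.92,5.5) = (1.1482,4.6997)
  v3: (1-0.649)·(-2.13,0.9) + 0.649·(-6.48,1.86) = (-4.9532,1.5230)
  v4: (1-0.649)·(-3.55,-0.45) + 0.649·(-7.74,-0.87) = (-6.2693,-0.7226)
  v5: (1-0.649)·(-3.52,-3.19) + 0.649·(-5.2,-3.19) = (-4.6103,-3.1900)
  v6: (1-0.649)·(0.2,-2.96) + 0.649·(-1.62,-3.1) = (-0.9812,-3.0509)
  v7: (1-0.649)·(2.2,-2.53) + 0.649·(0.64,-2.93) = (1.1876,-2.7896)
Perimeter = Σ |v_{i+1} − v_i|:
  edge 1→2: √(-0.7927² + 2.6629²) = 2.7784 (running 2.7784)
  edge 2→3: √(-6.1013² + -3.1767²) = 6.8787 (running 9.6571)
  edge 3→4: √(-1.3162² + -2.2456²) = 2.6029 (running 12.2600)
  edge 4→5: √(1.6590² + -2.4674²) = 2.9733 (running 15.2333)
  edge 5→6: √(3.6291² + 0.1391²) = 3.6318 (running 18.8651)
  edge 6→7: √(2.1687² + 0.2613²) = 2.1844 (running 21.0495)
  edge 7→1: √(0.7533² + 4.8264²) = 4.8849 (running 25.9344)
Perimeter = 25.9344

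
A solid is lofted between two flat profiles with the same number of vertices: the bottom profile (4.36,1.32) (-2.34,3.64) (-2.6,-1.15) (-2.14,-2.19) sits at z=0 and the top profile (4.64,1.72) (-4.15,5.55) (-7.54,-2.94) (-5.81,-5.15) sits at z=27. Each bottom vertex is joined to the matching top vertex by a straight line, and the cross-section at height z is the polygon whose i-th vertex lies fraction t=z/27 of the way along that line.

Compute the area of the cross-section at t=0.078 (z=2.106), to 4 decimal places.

Area at t=0.078: 22.9470

Cross-section at t=0.078: each vertex is (1-t)·p0[i] + t·p1[i].
  v1: (1-0.078)·(4.36,1.32) + 0.078·(4.64,1.72) = (4.3818,1.3512)
  v2: (1-0.078)·(-2.34,3.64) + 0.078·(-4.15,5.55) = (-2.4812,3.7890)
  v3: (1-0.078)·(-2.6,-1.15) + 0.078·(-7.54,-2.94) = (-2.9853,-1.2896)
  v4: (1-0.078)·(-2.14,-2.19) + 0.078·(-5.81,-5.15) = (-2.4263,-2.4209)
Shoelace sum Σ(x_i·y_{i+1} − x_{i+1}·y_i):
  i=1: 4.3818·3.7890 − -2.4812·1.3512 = +19.9553 (running +19.9553)
  i=2: -2.4812·-1.2896 − -2.9853·3.7890 = +14.5111 (running +34.4664)
  i=3: -2.9853·-2.4209 − -2.4263·-1.2896 = +4.0981 (running +38.5645)
  i=4: -2.4263·1.3512 − 4.3818·-2.4209 = +7.3295 (running +45.8941)
Area = |Σ|/2 = |45.8941|/2 = 22.9470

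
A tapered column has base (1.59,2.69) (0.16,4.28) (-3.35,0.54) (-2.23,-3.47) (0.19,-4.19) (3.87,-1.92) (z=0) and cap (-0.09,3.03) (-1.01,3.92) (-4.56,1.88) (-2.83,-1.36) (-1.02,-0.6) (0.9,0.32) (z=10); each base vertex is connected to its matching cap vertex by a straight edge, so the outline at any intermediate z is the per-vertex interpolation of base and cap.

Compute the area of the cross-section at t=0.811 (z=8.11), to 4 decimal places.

Area at t=0.811: 19.8316

Cross-section at t=0.811: each vertex is (1-t)·p0[i] + t·p1[i].
  v1: (1-0.811)·(1.59,2.69) + 0.811·(-0.09,3.03) = (0.2275,2.9657)
  v2: (1-0.811)·(0.16,4.28) + 0.811·(-1.01,3.92) = (-0.7889,3.9880)
  v3: (1-0.811)·(-3.35,0.54) + 0.811·(-4.56,1.88) = (-4.3313,1.6267)
  v4: (1-0.811)·(-2.23,-3.47) + 0.811·(-2.83,-1.36) = (-2.7166,-1.7588)
  v5: (1-0.811)·(0.19,-4.19) + 0.811·(-1.02,-0.6) = (-0.7913,-1.2785)
  v6: (1-0.811)·(3.87,-1.92) + 0.811·(0.9,0.32) = (1.4613,-0.1034)
Shoelace sum Σ(x_i·y_{i+1} − x_{i+1}·y_i):
  i=1: 0.2275·3.9880 − -0.7889·2.9657 = +3.2469 (running +3.2469)
  i=2: -0.7889·1.6267 − -4.3313·3.9880 = +15.9902 (running +19.2371)
  i=3: -4.3313·-1.7588 − -2.7166·1.6267 = +12.0371 (running +31.2742)
  i=4: -2.7166·-1.2785 − -0.7913·-1.7588 = +2.0815 (running +33.3556)
  i=5: -0.7913·-0.1034 − 1.4613·-1.2785 = +1.9501 (running +35.3057)
  i=6: 1.4613·2.9657 − 0.2275·-0.1034 = +4.3574 (running +39.6632)
Area = |Σ|/2 = |39.6632|/2 = 19.8316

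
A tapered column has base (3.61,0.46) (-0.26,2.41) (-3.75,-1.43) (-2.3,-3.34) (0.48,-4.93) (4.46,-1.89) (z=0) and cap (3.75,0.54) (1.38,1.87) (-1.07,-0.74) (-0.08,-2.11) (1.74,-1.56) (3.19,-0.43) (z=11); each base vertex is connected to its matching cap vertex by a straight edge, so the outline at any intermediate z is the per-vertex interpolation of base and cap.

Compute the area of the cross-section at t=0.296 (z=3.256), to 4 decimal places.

Cross-section at t=0.296: each vertex is (1-t)·p0[i] + t·p1[i].
  v1: (1-0.296)·(3.61,0.46) + 0.296·(3.75,0.54) = (3.6514,0.4837)
  v2: (1-0.296)·(-0.26,2.41) + 0.296·(1.38,1.87) = (0.2254,2.2502)
  v3: (1-0.296)·(-3.75,-1.43) + 0.296·(-1.07,-0.74) = (-2.9567,-1.2258)
  v4: (1-0.296)·(-2.3,-3.34) + 0.296·(-0.08,-2.11) = (-1.6429,-2.9759)
  v5: (1-0.296)·(0.48,-4.93) + 0.296·(1.74,-1.56) = (0.8530,-3.9325)
  v6: (1-0.296)·(4.46,-1.89) + 0.296·(3.19,-0.43) = (4.0841,-1.4578)
Shoelace sum Σ(x_i·y_{i+1} − x_{i+1}·y_i):
  i=1: 3.6514·2.2502 − 0.2254·0.4837 = +8.1073 (running +8.1073)
  i=2: 0.2254·-1.2258 − -2.9567·2.2502 = +6.3768 (running +14.4840)
  i=3: -2.9567·-2.9759 − -1.6429·-1.2258 = +6.7852 (running +21.2692)
  i=4: -1.6429·-3.9325 − 0.8530·-2.9759 = +8.9989 (running +30.2682)
  i=5: 0.8530·-1.4578 − 4.0841·-3.9325 = +14.8171 (running +45.0852)
  i=6: 4.0841·0.4837 − 3.6514·-1.4578 = +7.2986 (running +52.3838)
Area = |Σ|/2 = |52.3838|/2 = 26.1919

Area at t=0.296: 26.1919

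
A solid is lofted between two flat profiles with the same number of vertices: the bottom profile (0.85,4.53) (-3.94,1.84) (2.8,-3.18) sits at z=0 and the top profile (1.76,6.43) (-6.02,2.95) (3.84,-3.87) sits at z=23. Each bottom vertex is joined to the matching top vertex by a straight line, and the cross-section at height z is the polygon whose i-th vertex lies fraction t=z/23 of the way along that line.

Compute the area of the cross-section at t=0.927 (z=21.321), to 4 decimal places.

Cross-section at t=0.927: each vertex is (1-t)·p0[i] + t·p1[i].
  v1: (1-0.927)·(0.85,4.53) + 0.927·(1.76,6.43) = (1.6936,6.2913)
  v2: (1-0.927)·(-3.94,1.84) + 0.927·(-6.02,2.95) = (-5.8682,2.8690)
  v3: (1-0.927)·(2.8,-3.18) + 0.927·(3.84,-3.87) = (3.7641,-3.8196)
Shoelace sum Σ(x_i·y_{i+1} − x_{i+1}·y_i):
  i=1: 1.6936·2.8690 − -5.8682·6.2913 = +41.7772 (running +41.7772)
  i=2: -5.8682·-3.8196 − 3.7641·2.8690 = +11.6152 (running +53.3923)
  i=3: 3.7641·6.2913 − 1.6936·-3.8196 = +30.1498 (running +83.5421)
Area = |Σ|/2 = |83.5421|/2 = 41.7710

Area at t=0.927: 41.7710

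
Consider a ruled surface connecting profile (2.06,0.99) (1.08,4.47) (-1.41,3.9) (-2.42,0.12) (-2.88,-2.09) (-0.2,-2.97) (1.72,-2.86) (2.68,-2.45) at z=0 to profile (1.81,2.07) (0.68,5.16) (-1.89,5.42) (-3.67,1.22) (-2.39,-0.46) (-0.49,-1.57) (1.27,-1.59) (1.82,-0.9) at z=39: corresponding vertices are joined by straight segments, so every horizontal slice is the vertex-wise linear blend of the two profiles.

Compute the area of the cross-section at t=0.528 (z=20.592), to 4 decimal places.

Cross-section at t=0.528: each vertex is (1-t)·p0[i] + t·p1[i].
  v1: (1-0.528)·(2.06,0.99) + 0.528·(1.81,2.07) = (1.9280,1.5602)
  v2: (1-0.528)·(1.08,4.47) + 0.528·(0.68,5.16) = (0.8688,4.8343)
  v3: (1-0.528)·(-1.41,3.9) + 0.528·(-1.89,5.42) = (-1.6634,4.7026)
  v4: (1-0.528)·(-2.42,0.12) + 0.528·(-3.67,1.22) = (-3.0800,0.7008)
  v5: (1-0.528)·(-2.88,-2.09) + 0.528·(-2.39,-0.46) = (-2.6213,-1.2294)
  v6: (1-0.528)·(-0.2,-2.97) + 0.528·(-0.49,-1.57) = (-0.3531,-2.2308)
  v7: (1-0.528)·(1.72,-2.86) + 0.528·(1.27,-1.59) = (1.4824,-2.1894)
  v8: (1-0.528)·(2.68,-2.45) + 0.528·(1.82,-0.9) = (2.2259,-1.6316)
Shoelace sum Σ(x_i·y_{i+1} − x_{i+1}·y_i):
  i=1: 1.9280·4.8343 − 0.8688·1.5602 = +7.9650 (running +7.9650)
  i=2: 0.8688·4.7026 − -1.6634·4.8343 = +12.1272 (running +20.0922)
  i=3: -1.6634·0.7008 − -3.0800·4.7026 = +13.3181 (running +33.4104)
  i=4: -3.0800·-1.2294 − -2.6213·0.7008 = +5.6234 (running +39.0338)
  i=5: -2.6213·-2.2308 − -0.3531·-1.2294 = +5.4134 (running +44.4472)
  i=6: -0.3531·-2.1894 − 1.4824·-2.2308 = +4.0801 (running +48.5273)
  i=7: 1.4824·-1.6316 − 2.2259·-2.1894 = +2.4548 (running +50.9821)
  i=8: 2.2259·1.5602 − 1.9280·-1.6316 = +6.6187 (running +57.6008)
Area = |Σ|/2 = |57.6008|/2 = 28.8004

Area at t=0.528: 28.8004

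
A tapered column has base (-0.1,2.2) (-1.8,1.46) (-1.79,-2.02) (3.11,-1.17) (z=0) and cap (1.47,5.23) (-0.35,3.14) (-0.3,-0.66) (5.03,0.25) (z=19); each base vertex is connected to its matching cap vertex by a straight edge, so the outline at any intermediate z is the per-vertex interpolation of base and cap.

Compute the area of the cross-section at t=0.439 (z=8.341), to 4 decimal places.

Cross-section at t=0.439: each vertex is (1-t)·p0[i] + t·p1[i].
  v1: (1-0.439)·(-0.1,2.2) + 0.439·(1.47,5.23) = (0.5892,3.5302)
  v2: (1-0.439)·(-1.8,1.46) + 0.439·(-0.35,3.14) = (-1.1635,2.1975)
  v3: (1-0.439)·(-1.79,-2.02) + 0.439·(-0.3,-0.66) = (-1.1359,-1.4230)
  v4: (1-0.439)·(3.11,-1.17) + 0.439·(5.03,0.25) = (3.9529,-0.5466)
Shoelace sum Σ(x_i·y_{i+1} − x_{i+1}·y_i):
  i=1: 0.5892·2.1975 − -1.1635·3.5302 = +5.4020 (running +5.4020)
  i=2: -1.1635·-1.4230 − -1.1359·2.1975 = +4.1517 (running +9.5537)
  i=3: -1.1359·-0.5466 − 3.9529·-1.4230 = +6.2457 (running +15.7994)
  i=4: 3.9529·3.5302 − 0.5892·-0.5466 = +14.2764 (running +30.0758)
Area = |Σ|/2 = |30.0758|/2 = 15.0379

Area at t=0.439: 15.0379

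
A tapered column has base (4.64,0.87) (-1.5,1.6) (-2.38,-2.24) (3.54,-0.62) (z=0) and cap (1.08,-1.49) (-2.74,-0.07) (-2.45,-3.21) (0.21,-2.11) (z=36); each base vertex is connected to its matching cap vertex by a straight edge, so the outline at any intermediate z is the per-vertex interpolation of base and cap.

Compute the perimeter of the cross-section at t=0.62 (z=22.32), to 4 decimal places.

Cross-section at t=0.62: each vertex is (1-t)·p0[i] + t·p1[i].
  v1: (1-0.62)·(4.64,0.87) + 0.62·(1.08,-1.49) = (2.4328,-0.5932)
  v2: (1-0.62)·(-1.5,1.6) + 0.62·(-2.74,-0.07) = (-2.2688,0.5646)
  v3: (1-0.62)·(-2.38,-2.24) + 0.62·(-2.45,-3.21) = (-2.4234,-2.8414)
  v4: (1-0.62)·(3.54,-0.62) + 0.62·(0.21,-2.11) = (1.4754,-1.5438)
Perimeter = Σ |v_{i+1} − v_i|:
  edge 1→2: √(-4.7016² + 1.1578²) = 4.8421 (running 4.8421)
  edge 2→3: √(-0.1546² + -3.4060²) = 3.4095 (running 8.2516)
  edge 3→4: √(3.8988² + 1.2976²) = 4.1091 (running 12.3606)
  edge 4→1: √(0.9574² + 0.9506²) = 1.3492 (running 13.7098)
Perimeter = 13.7098

Perimeter at t=0.62: 13.7098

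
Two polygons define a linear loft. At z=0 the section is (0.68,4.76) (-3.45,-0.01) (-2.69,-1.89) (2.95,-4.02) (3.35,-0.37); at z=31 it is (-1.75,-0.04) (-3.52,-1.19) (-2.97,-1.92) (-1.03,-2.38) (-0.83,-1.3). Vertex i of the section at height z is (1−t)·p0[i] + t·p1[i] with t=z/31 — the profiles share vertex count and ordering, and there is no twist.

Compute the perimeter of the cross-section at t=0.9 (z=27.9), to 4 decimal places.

Cross-section at t=0.9: each vertex is (1-t)·p0[i] + t·p1[i].
  v1: (1-0.9)·(0.68,4.76) + 0.9·(-1.75,-0.04) = (-1.5070,0.4400)
  v2: (1-0.9)·(-3.45,-0.01) + 0.9·(-3.52,-1.19) = (-3.5130,-1.0720)
  v3: (1-0.9)·(-2.69,-1.89) + 0.9·(-2.97,-1.92) = (-2.9420,-1.9170)
  v4: (1-0.9)·(2.95,-4.02) + 0.9·(-1.03,-2.38) = (-0.6320,-2.5440)
  v5: (1-0.9)·(3.35,-0.37) + 0.9·(-0.83,-1.3) = (-0.4120,-1.2070)
Perimeter = Σ |v_{i+1} − v_i|:
  edge 1→2: √(-2.0060² + -1.5120²) = 2.5120 (running 2.5120)
  edge 2→3: √(0.5710² + -0.8450²) = 1.0198 (running 3.5318)
  edge 3→4: √(2.3100² + -0.6270²) = 2.3936 (running 5.9254)
  edge 4→5: √(0.2200² + 1.3370²) = 1.3550 (running 7.2804)
  edge 5→1: √(-1.0950² + 1.6470²) = 1.9778 (running 9.2582)
Perimeter = 9.2582

Perimeter at t=0.9: 9.2582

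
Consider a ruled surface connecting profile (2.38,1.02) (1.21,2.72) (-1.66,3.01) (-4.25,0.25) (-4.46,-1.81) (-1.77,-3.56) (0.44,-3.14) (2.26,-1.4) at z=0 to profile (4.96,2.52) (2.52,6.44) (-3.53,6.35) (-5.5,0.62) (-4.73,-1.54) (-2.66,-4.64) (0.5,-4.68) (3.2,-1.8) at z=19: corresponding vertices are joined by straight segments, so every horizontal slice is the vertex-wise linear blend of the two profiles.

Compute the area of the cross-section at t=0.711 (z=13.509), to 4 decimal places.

Area at t=0.711: 67.9284

Cross-section at t=0.711: each vertex is (1-t)·p0[i] + t·p1[i].
  v1: (1-0.711)·(2.38,1.02) + 0.711·(4.96,2.52) = (4.2144,2.0865)
  v2: (1-0.711)·(1.21,2.72) + 0.711·(2.52,6.44) = (2.1414,5.3649)
  v3: (1-0.711)·(-1.66,3.01) + 0.711·(-3.53,6.35) = (-2.9896,5.3847)
  v4: (1-0.711)·(-4.25,0.25) + 0.711·(-5.5,0.62) = (-5.1387,0.5131)
  v5: (1-0.711)·(-4.46,-1.81) + 0.711·(-4.73,-1.54) = (-4.6520,-1.6180)
  v6: (1-0.711)·(-1.77,-3.56) + 0.711·(-2.66,-4.64) = (-2.4028,-4.3279)
  v7: (1-0.711)·(0.44,-3.14) + 0.711·(0.5,-4.68) = (0.4827,-4.2349)
  v8: (1-0.711)·(2.26,-1.4) + 0.711·(3.2,-1.8) = (2.9283,-1.6844)
Shoelace sum Σ(x_i·y_{i+1} − x_{i+1}·y_i):
  i=1: 4.2144·5.3649 − 2.1414·2.0865 = +18.1418 (running +18.1418)
  i=2: 2.1414·5.3847 − -2.9896·5.3649 = +27.5697 (running +45.7115)
  i=3: -2.9896·0.5131 − -5.1387·5.3847 = +26.1370 (running +71.8485)
  i=4: -5.1387·-1.6180 − -4.6520·0.5131 = +10.7014 (running +82.5499)
  i=5: -4.6520·-4.3279 − -2.4028·-1.6180 = +16.2454 (running +98.7953)
  i=6: -2.4028·-4.2349 − 0.4827·-4.3279 = +12.2646 (running +111.0599)
  i=7: 0.4827·-1.6844 − 2.9283·-4.2349 = +11.5884 (running +122.6482)
  i=8: 2.9283·2.0865 − 4.2144·-1.6844 = +13.2087 (running +135.8569)
Area = |Σ|/2 = |135.8569|/2 = 67.9284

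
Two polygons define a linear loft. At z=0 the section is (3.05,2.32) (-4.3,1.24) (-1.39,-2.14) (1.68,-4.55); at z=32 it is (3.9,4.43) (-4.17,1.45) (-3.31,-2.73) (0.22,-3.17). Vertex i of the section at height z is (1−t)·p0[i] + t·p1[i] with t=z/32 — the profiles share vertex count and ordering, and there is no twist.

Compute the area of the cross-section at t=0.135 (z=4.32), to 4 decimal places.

Cross-section at t=0.135: each vertex is (1-t)·p0[i] + t·p1[i].
  v1: (1-0.135)·(3.05,2.32) + 0.135·(3.9,4.43) = (3.1647,2.6048)
  v2: (1-0.135)·(-4.3,1.24) + 0.135·(-4.17,1.45) = (-4.2824,1.2684)
  v3: (1-0.135)·(-1.39,-2.14) + 0.135·(-3.31,-2.73) = (-1.6492,-2.2197)
  v4: (1-0.135)·(1.68,-4.55) + 0.135·(0.22,-3.17) = (1.4829,-4.3637)
Shoelace sum Σ(x_i·y_{i+1} − x_{i+1}·y_i):
  i=1: 3.1647·1.2684 − -4.2824·2.6048 = +15.1692 (running +15.1692)
  i=2: -4.2824·-2.2197 − -1.6492·1.2684 = +11.5973 (running +26.7665)
  i=3: -1.6492·-4.3637 − 1.4829·-2.2197 = +10.4881 (running +37.2546)
  i=4: 1.4829·2.6048 − 3.1647·-4.3637 = +17.6728 (running +54.9273)
Area = |Σ|/2 = |54.9273|/2 = 27.4637

Area at t=0.135: 27.4637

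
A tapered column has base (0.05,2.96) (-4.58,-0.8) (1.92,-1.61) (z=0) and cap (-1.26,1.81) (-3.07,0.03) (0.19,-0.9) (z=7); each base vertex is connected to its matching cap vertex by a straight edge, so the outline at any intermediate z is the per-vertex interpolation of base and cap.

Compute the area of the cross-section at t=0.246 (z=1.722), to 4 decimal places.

Cross-section at t=0.246: each vertex is (1-t)·p0[i] + t·p1[i].
  v1: (1-0.246)·(0.05,2.96) + 0.246·(-1.26,1.81) = (-0.2723,2.6771)
  v2: (1-0.246)·(-4.58,-0.8) + 0.246·(-3.07,0.03) = (-4.2085,-0.5958)
  v3: (1-0.246)·(1.92,-1.61) + 0.246·(0.19,-0.9) = (1.4944,-1.4353)
Shoelace sum Σ(x_i·y_{i+1} − x_{i+1}·y_i):
  i=1: -0.2723·-0.5958 − -4.2085·2.6771 = +11.4289 (running +11.4289)
  i=2: -4.2085·-1.4353 − 1.4944·-0.5958 = +6.9311 (running +18.3600)
  i=3: 1.4944·2.6771 − -0.2723·-1.4353 = +3.6099 (running +21.9699)
Area = |Σ|/2 = |21.9699|/2 = 10.9850

Area at t=0.246: 10.9850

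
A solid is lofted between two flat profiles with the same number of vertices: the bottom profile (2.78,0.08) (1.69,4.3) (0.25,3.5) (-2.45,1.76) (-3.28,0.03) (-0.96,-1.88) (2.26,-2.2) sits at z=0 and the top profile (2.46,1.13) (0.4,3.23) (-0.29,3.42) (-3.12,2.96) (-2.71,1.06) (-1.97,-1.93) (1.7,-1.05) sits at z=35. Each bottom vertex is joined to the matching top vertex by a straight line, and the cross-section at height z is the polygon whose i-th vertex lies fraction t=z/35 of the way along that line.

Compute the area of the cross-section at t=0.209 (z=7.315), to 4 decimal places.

Area at t=0.209: 24.3042

Cross-section at t=0.209: each vertex is (1-t)·p0[i] + t·p1[i].
  v1: (1-0.209)·(2.78,0.08) + 0.209·(2.46,1.13) = (2.7131,0.2994)
  v2: (1-0.209)·(1.69,4.3) + 0.209·(0.4,3.23) = (1.4204,4.0764)
  v3: (1-0.209)·(0.25,3.5) + 0.209·(-0.29,3.42) = (0.1371,3.4833)
  v4: (1-0.209)·(-2.45,1.76) + 0.209·(-3.12,2.96) = (-2.5900,2.0108)
  v5: (1-0.209)·(-3.28,0.03) + 0.209·(-2.71,1.06) = (-3.1609,0.2453)
  v6: (1-0.209)·(-0.96,-1.88) + 0.209·(-1.97,-1.93) = (-1.1711,-1.8904)
  v7: (1-0.209)·(2.26,-2.2) + 0.209·(1.7,-1.05) = (2.1430,-1.9597)
Shoelace sum Σ(x_i·y_{i+1} − x_{i+1}·y_i):
  i=1: 2.7131·4.0764 − 1.4204·0.2994 = +10.6343 (running +10.6343)
  i=2: 1.4204·3.4833 − 0.1371·4.0764 = +4.3886 (running +15.0229)
  i=3: 0.1371·2.0108 − -2.5900·3.4833 = +9.2976 (running +24.3205)
  i=4: -2.5900·0.2453 − -3.1609·2.0108 = +5.7206 (running +30.0411)
  i=5: -3.1609·-1.8904 − -1.1711·0.2453 = +6.2627 (running +36.3038)
  i=6: -1.1711·-1.9597 − 2.1430·-1.8904 = +6.3461 (running +42.6499)
  i=7: 2.1430·0.2994 − 2.7131·-1.9597 = +5.9585 (running +48.6084)
Area = |Σ|/2 = |48.6084|/2 = 24.3042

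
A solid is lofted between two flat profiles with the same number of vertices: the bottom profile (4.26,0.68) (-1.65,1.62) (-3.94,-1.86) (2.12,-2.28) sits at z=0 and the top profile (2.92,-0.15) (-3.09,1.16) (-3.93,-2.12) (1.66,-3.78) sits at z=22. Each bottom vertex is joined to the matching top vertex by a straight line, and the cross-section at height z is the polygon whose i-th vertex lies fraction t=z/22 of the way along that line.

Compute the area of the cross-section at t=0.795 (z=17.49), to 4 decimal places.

Area at t=0.795: 21.5900

Cross-section at t=0.795: each vertex is (1-t)·p0[i] + t·p1[i].
  v1: (1-0.795)·(4.26,0.68) + 0.795·(2.92,-0.15) = (3.1947,0.0202)
  v2: (1-0.795)·(-1.65,1.62) + 0.795·(-3.09,1.16) = (-2.7948,1.2543)
  v3: (1-0.795)·(-3.94,-1.86) + 0.795·(-3.93,-2.12) = (-3.9321,-2.0667)
  v4: (1-0.795)·(2.12,-2.28) + 0.795·(1.66,-3.78) = (1.7543,-3.4725)
Shoelace sum Σ(x_i·y_{i+1} − x_{i+1}·y_i):
  i=1: 3.1947·1.2543 − -2.7948·0.0202 = +4.0634 (running +4.0634)
  i=2: -2.7948·-2.0667 − -3.9321·1.2543 = +10.7080 (running +14.7714)
  i=3: -3.9321·-3.4725 − 1.7543·-2.0667 = +17.2797 (running +32.0511)
  i=4: 1.7543·0.0202 − 3.1947·-3.4725 = +11.1289 (running +43.1800)
Area = |Σ|/2 = |43.1800|/2 = 21.5900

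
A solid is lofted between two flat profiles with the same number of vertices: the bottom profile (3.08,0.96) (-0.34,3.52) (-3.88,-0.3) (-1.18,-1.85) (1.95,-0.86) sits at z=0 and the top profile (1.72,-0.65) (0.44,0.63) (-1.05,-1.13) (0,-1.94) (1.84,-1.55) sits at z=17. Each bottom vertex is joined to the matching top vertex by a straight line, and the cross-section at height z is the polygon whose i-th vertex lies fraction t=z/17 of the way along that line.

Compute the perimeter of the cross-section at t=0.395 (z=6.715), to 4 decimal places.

Perimeter at t=0.395: 14.0745

Cross-section at t=0.395: each vertex is (1-t)·p0[i] + t·p1[i].
  v1: (1-0.395)·(3.08,0.96) + 0.395·(1.72,-0.65) = (2.5428,0.3240)
  v2: (1-0.395)·(-0.34,3.52) + 0.395·(0.44,0.63) = (-0.0319,2.3784)
  v3: (1-0.395)·(-3.88,-0.3) + 0.395·(-1.05,-1.13) = (-2.7622,-0.6279)
  v4: (1-0.395)·(-1.18,-1.85) + 0.395·(0,-1.94) = (-0.7139,-1.8856)
  v5: (1-0.395)·(1.95,-0.86) + 0.395·(1.84,-1.55) = (1.9065,-1.1326)
Perimeter = Σ |v_{i+1} − v_i|:
  edge 1→2: √(-2.5747² + 2.0544²) = 3.2939 (running 3.2939)
  edge 2→3: √(-2.7303² + -3.0063²) = 4.0610 (running 7.3549)
  edge 3→4: √(2.0483² + -1.2577²) = 2.4036 (running 9.7585)
  edge 4→5: √(2.6204² + 0.7530²) = 2.7265 (running 12.4850)
  edge 5→1: √(0.6362² + 1.4566²) = 1.5895 (running 14.0745)
Perimeter = 14.0745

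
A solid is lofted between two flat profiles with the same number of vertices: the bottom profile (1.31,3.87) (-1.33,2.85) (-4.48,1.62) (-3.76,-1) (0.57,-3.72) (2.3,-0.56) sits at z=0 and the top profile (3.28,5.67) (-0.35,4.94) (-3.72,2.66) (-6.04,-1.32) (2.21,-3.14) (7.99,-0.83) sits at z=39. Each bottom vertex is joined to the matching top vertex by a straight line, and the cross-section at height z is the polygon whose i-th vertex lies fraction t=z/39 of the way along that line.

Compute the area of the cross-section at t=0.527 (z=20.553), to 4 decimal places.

Area at t=0.527: 52.9805

Cross-section at t=0.527: each vertex is (1-t)·p0[i] + t·p1[i].
  v1: (1-0.527)·(1.31,3.87) + 0.527·(3.28,5.67) = (2.3482,4.8186)
  v2: (1-0.527)·(-1.33,2.85) + 0.527·(-0.35,4.94) = (-0.8135,3.9514)
  v3: (1-0.527)·(-4.48,1.62) + 0.527·(-3.72,2.66) = (-4.0795,2.1681)
  v4: (1-0.527)·(-3.76,-1) + 0.527·(-6.04,-1.32) = (-4.9616,-1.1686)
  v5: (1-0.527)·(0.57,-3.72) + 0.527·(2.21,-3.14) = (1.4343,-3.4143)
  v6: (1-0.527)·(2.3,-0.56) + 0.527·(7.99,-0.83) = (5.2986,-0.7023)
Shoelace sum Σ(x_i·y_{i+1} − x_{i+1}·y_i):
  i=1: 2.3482·3.9514 − -0.8135·4.8186 = +13.1988 (running +13.1988)
  i=2: -0.8135·2.1681 − -4.0795·3.9514 = +14.3560 (running +27.5548)
  i=3: -4.0795·-1.1686 − -4.9616·2.1681 = +15.5245 (running +43.0793)
  i=4: -4.9616·-3.4143 − 1.4343·-1.1686 = +18.6166 (running +61.6959)
  i=5: 1.4343·-0.7023 − 5.2986·-3.4143 = +17.0840 (running +78.7799)
  i=6: 5.2986·4.8186 − 2.3482·-0.7023 = +27.1811 (running +105.9610)
Area = |Σ|/2 = |105.9610|/2 = 52.9805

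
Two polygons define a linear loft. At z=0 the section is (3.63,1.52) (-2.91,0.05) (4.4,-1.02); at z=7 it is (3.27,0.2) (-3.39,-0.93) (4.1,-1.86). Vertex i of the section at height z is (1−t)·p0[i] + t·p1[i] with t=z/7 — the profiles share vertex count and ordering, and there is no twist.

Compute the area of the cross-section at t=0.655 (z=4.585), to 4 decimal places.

Cross-section at t=0.655: each vertex is (1-t)·p0[i] + t·p1[i].
  v1: (1-0.655)·(3.63,1.52) + 0.655·(3.27,0.2) = (3.3942,0.6554)
  v2: (1-0.655)·(-2.91,0.05) + 0.655·(-3.39,-0.93) = (-3.2244,-0.5919)
  v3: (1-0.655)·(4.4,-1.02) + 0.655·(4.1,-1.86) = (4.2035,-1.5702)
Shoelace sum Σ(x_i·y_{i+1} − x_{i+1}·y_i):
  i=1: 3.3942·-0.5919 − -3.2244·0.6554 = +0.1042 (running +0.1042)
  i=2: -3.2244·-1.5702 − 4.2035·-0.5919 = +7.5510 (running +7.6552)
  i=3: 4.2035·0.6554 − 3.3942·-1.5702 = +8.0845 (running +15.7398)
Area = |Σ|/2 = |15.7398|/2 = 7.8699

Area at t=0.655: 7.8699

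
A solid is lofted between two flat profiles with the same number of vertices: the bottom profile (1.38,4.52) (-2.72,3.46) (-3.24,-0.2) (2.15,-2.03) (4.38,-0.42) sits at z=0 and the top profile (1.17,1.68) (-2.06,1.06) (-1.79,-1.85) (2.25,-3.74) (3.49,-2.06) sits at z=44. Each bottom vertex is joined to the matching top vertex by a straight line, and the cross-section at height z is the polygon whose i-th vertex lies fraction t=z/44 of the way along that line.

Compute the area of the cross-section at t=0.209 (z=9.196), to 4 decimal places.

Area at t=0.209: 29.1122

Cross-section at t=0.209: each vertex is (1-t)·p0[i] + t·p1[i].
  v1: (1-0.209)·(1.38,4.52) + 0.209·(1.17,1.68) = (1.3361,3.9264)
  v2: (1-0.209)·(-2.72,3.46) + 0.209·(-2.06,1.06) = (-2.5821,2.9584)
  v3: (1-0.209)·(-3.24,-0.2) + 0.209·(-1.79,-1.85) = (-2.9370,-0.5449)
  v4: (1-0.209)·(2.15,-2.03) + 0.209·(2.25,-3.74) = (2.1709,-2.3874)
  v5: (1-0.209)·(4.38,-0.42) + 0.209·(3.49,-2.06) = (4.1940,-0.7628)
Shoelace sum Σ(x_i·y_{i+1} − x_{i+1}·y_i):
  i=1: 1.3361·2.9584 − -2.5821·3.9264 = +14.0911 (running +14.0911)
  i=2: -2.5821·-0.5449 − -2.9370·2.9584 = +10.0955 (running +24.1866)
  i=3: -2.9370·-2.3874 − 2.1709·-0.5449 = +8.1945 (running +32.3810)
  i=4: 2.1709·-0.7628 − 4.1940·-2.3874 = +8.3568 (running +40.7378)
  i=5: 4.1940·3.9264 − 1.3361·-0.7628 = +17.4866 (running +58.2244)
Area = |Σ|/2 = |58.2244|/2 = 29.1122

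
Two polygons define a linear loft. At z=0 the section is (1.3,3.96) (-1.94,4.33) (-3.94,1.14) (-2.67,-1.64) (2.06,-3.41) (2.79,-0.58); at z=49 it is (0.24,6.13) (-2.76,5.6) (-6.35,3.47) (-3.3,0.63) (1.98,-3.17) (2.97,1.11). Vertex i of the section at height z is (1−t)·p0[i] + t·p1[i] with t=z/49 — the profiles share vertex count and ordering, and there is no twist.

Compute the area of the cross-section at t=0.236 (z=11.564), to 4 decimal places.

Cross-section at t=0.236: each vertex is (1-t)·p0[i] + t·p1[i].
  v1: (1-0.236)·(1.3,3.96) + 0.236·(0.24,6.13) = (1.0498,4.4721)
  v2: (1-0.236)·(-1.94,4.33) + 0.236·(-2.76,5.6) = (-2.1335,4.6297)
  v3: (1-0.236)·(-3.94,1.14) + 0.236·(-6.35,3.47) = (-4.5088,1.6899)
  v4: (1-0.236)·(-2.67,-1.64) + 0.236·(-3.3,0.63) = (-2.8187,-1.1043)
  v5: (1-0.236)·(2.06,-3.41) + 0.236·(1.98,-3.17) = (2.0411,-3.3534)
  v6: (1-0.236)·(2.79,-0.58) + 0.236·(2.97,1.11) = (2.8325,-0.1812)
Shoelace sum Σ(x_i·y_{i+1} − x_{i+1}·y_i):
  i=1: 1.0498·4.6297 − -2.1335·4.4721 = +14.4018 (running +14.4018)
  i=2: -2.1335·1.6899 − -4.5088·4.6297 = +17.2689 (running +31.6707)
  i=3: -4.5088·-1.1043 − -2.8187·1.6899 = +9.7422 (running +41.4129)
  i=4: -2.8187·-3.3534 − 2.0411·-1.1043 = +11.7060 (running +53.1189)
  i=5: 2.0411·-0.1812 − 2.8325·-3.3534 = +9.1286 (running +62.2475)
  i=6: 2.8325·4.4721 − 1.0498·-0.1812 = +12.8574 (running +75.1048)
Area = |Σ|/2 = |75.1048|/2 = 37.5524

Area at t=0.236: 37.5524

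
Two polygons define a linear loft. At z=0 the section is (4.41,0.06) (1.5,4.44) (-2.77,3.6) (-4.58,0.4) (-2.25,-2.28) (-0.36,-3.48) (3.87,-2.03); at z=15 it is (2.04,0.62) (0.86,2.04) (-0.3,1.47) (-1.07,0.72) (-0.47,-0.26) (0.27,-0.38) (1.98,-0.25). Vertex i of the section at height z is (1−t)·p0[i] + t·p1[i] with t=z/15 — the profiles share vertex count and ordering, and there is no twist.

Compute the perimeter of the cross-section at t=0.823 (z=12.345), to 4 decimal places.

Cross-section at t=0.823: each vertex is (1-t)·p0[i] + t·p1[i].
  v1: (1-0.823)·(4.41,0.06) + 0.823·(2.04,0.62) = (2.4595,0.5209)
  v2: (1-0.823)·(1.5,4.44) + 0.823·(0.86,2.04) = (0.9733,2.4648)
  v3: (1-0.823)·(-2.77,3.6) + 0.823·(-0.3,1.47) = (-0.7372,1.8470)
  v4: (1-0.823)·(-4.58,0.4) + 0.823·(-1.07,0.72) = (-1.6913,0.6634)
  v5: (1-0.823)·(-2.25,-2.28) + 0.823·(-0.47,-0.26) = (-0.7851,-0.6175)
  v6: (1-0.823)·(-0.36,-3.48) + 0.823·(0.27,-0.38) = (0.1585,-0.9287)
  v7: (1-0.823)·(3.87,-2.03) + 0.823·(1.98,-0.25) = (2.3145,-0.5651)
Perimeter = Σ |v_{i+1} − v_i|:
  edge 1→2: √(-1.4862² + 1.9439²) = 2.4470 (running 2.4470)
  edge 2→3: √(-1.7105² + -0.6178²) = 1.8186 (running 4.2656)
  edge 3→4: √(-0.9541² + -1.1837²) = 1.5203 (running 5.7859)
  edge 4→5: √(0.9062² + -1.2809²) = 1.5691 (running 7.3549)
  edge 5→6: √(0.9436² + -0.3112²) = 0.9935 (running 8.3485)
  edge 6→7: √(2.1560² + 0.3636²) = 2.1865 (running 10.5350)
  edge 7→1: √(0.1450² + 1.0859²) = 1.0956 (running 11.6305)
Perimeter = 11.6305

Perimeter at t=0.823: 11.6305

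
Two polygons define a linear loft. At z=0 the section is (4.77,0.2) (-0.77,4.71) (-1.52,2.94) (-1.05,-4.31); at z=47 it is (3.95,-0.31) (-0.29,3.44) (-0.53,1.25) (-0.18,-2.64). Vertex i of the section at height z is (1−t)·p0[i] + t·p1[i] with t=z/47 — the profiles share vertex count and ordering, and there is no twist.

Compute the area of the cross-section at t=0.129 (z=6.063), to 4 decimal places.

Area at t=0.129: 26.4636

Cross-section at t=0.129: each vertex is (1-t)·p0[i] + t·p1[i].
  v1: (1-0.129)·(4.77,0.2) + 0.129·(3.95,-0.31) = (4.6642,0.1342)
  v2: (1-0.129)·(-0.77,4.71) + 0.129·(-0.29,3.44) = (-0.7081,4.5462)
  v3: (1-0.129)·(-1.52,2.94) + 0.129·(-0.53,1.25) = (-1.3923,2.7220)
  v4: (1-0.129)·(-1.05,-4.31) + 0.129·(-0.18,-2.64) = (-0.9378,-4.0946)
Shoelace sum Σ(x_i·y_{i+1} − x_{i+1}·y_i):
  i=1: 4.6642·4.5462 − -0.7081·0.1342 = +21.2994 (running +21.2994)
  i=2: -0.7081·2.7220 − -1.3923·4.5462 = +4.4022 (running +25.7016)
  i=3: -1.3923·-4.0946 − -0.9378·2.7220 = +8.2534 (running +33.9550)
  i=4: -0.9378·0.1342 − 4.6642·-4.0946 = +18.9721 (running +52.9271)
Area = |Σ|/2 = |52.9271|/2 = 26.4636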